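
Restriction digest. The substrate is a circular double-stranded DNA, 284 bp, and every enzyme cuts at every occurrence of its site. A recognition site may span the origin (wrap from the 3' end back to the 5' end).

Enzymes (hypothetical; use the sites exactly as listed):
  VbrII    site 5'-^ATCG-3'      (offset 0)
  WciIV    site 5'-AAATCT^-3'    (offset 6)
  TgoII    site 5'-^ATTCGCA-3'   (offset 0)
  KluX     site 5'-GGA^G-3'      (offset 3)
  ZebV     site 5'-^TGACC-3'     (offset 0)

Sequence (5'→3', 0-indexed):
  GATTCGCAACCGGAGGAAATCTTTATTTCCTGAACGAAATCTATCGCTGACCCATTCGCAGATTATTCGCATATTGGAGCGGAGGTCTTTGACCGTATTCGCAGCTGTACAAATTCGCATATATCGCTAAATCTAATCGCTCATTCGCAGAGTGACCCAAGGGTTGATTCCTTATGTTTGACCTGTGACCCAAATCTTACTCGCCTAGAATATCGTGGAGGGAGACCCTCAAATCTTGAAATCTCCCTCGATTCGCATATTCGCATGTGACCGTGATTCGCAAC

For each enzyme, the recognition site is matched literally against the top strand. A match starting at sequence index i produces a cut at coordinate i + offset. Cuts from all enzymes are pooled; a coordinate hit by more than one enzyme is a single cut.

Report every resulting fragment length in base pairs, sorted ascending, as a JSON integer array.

Scan for sites:
  VbrII (ATCG, off=0): starts [42, 122, 135, 211] → cuts [42, 122, 135, 211]
  WciIV (AAATCT, off=6): starts [16, 36, 128, 191, 230, 238] → cuts [22, 42, 134, 197, 236, 244]
  TgoII (ATTCGCA, off=0): starts [1, 53, 64, 96, 112, 142, 250, 258, 275] → cuts [1, 53, 64, 96, 112, 142, 250, 258, 275]
  KluX (GGAG, off=3): starts [11, 75, 80, 216, 220] → cuts [14, 78, 83, 219, 223]
  ZebV (TGACC, off=0): starts [47, 89, 152, 178, 185, 267] → cuts [47, 89, 152, 178, 185, 267]

Pooled cuts: [1, 14, 22, 42, 47, 53, 64, 78, 83, 89, 96, 112, 122, 134, 135, 142, 152, 178, 185, 197, 211, 219, 223, 236, 244, 250, 258, 267, 275]

Fragments:
  1→14: 13 bp
  14→22: 8 bp
  22→42: 20 bp
  42→47: 5 bp
  47→53: 6 bp
  53→64: 11 bp
  64→78: 14 bp
  78→83: 5 bp
  83→89: 6 bp
  89→96: 7 bp
  96→112: 16 bp
  112→122: 10 bp
  122→134: 12 bp
  134→135: 1 bp
  135→142: 7 bp
  142→152: 10 bp
  152→178: 26 bp
  178→185: 7 bp
  185→197: 12 bp
  197→211: 14 bp
  211→219: 8 bp
  219→223: 4 bp
  223→236: 13 bp
  236→244: 8 bp
  244→250: 6 bp
  250→258: 8 bp
  258→267: 9 bp
  267→275: 8 bp
  275→1 (wrap): 284-275+1 = 10 bp

[1,4,5,5,6,6,6,7,7,7,8,8,8,8,8,9,10,10,10,11,12,12,13,13,14,14,16,20,26]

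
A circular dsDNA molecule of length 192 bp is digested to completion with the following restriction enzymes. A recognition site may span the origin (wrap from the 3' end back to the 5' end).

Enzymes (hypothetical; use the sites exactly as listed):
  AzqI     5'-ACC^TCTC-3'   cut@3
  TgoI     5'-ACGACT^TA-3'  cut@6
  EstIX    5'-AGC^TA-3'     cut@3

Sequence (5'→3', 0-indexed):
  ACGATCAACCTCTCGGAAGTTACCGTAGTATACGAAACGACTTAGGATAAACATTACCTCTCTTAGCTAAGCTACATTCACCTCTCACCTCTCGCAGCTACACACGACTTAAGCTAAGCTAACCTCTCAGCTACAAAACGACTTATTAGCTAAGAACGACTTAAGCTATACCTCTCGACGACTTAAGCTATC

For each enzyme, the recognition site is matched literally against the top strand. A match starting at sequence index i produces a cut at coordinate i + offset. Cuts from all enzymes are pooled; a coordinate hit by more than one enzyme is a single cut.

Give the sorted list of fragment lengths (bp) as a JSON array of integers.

[5,5,5,5,5,5,6,7,7,7,9,9,10,11,11,11,12,14,16,32]

Site scan:
  AzqI ACCTCTC/3: at [7, 55, 79, 86, 121, 169] ⇒ [10, 58, 82, 89, 124, 172]
  TgoI ACGACTTA/6: at [36, 103, 137, 155, 177] ⇒ [42, 109, 143, 161, 183]
  EstIX AGCTA/3: at [64, 69, 95, 111, 116, 128, 147, 163, 185] ⇒ [67, 72, 98, 114, 119, 131, 150, 166, 188]

All cut coordinates (distinct, sorted): [10, 42, 58, 67, 72, 82, 89, 98, 109, 114, 119, 124, 131, 143, 150, 161, 166, 172, 183, 188]

Fragment lengths:
  10→42: 32 bp
  42→58: 16 bp
  58→67: 9 bp
  67→72: 5 bp
  72→82: 10 bp
  82→89: 7 bp
  89→98: 9 bp
  98→109: 11 bp
  109→114: 5 bp
  114→119: 5 bp
  119→124: 5 bp
  124→131: 7 bp
  131→143: 12 bp
  143→150: 7 bp
  150→161: 11 bp
  161→166: 5 bp
  166→172: 6 bp
  172→183: 11 bp
  183→188: 5 bp
  188→10 (wrap): 192-188+10 = 14 bp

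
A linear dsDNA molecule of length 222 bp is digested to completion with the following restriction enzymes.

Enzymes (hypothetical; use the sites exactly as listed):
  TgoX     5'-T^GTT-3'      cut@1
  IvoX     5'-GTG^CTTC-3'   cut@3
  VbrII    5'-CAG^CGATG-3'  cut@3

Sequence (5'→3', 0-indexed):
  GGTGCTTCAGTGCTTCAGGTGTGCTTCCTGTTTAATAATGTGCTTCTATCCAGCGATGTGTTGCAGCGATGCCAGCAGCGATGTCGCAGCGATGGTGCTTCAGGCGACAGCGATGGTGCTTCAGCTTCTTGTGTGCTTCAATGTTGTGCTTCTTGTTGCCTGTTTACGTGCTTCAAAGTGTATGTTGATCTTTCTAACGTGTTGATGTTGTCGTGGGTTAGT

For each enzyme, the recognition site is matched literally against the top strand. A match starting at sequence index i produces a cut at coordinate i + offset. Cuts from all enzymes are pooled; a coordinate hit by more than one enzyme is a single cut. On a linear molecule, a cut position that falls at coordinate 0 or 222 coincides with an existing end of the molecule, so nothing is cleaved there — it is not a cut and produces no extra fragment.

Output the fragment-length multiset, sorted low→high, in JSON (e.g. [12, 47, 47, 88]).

[4,6,6,6,6,6,7,7,7,8,8,8,9,11,11,11,12,13,13,13,16,17,17]

Per-enzyme occurrences:
  TgoX (TGTT, off=1): starts [28, 58, 141, 153, 160, 182, 199, 205] → cuts [29, 59, 142, 154, 161, 183, 200, 206]
  IvoX (GTGCTTC, off=3): starts [1, 9, 20, 39, 94, 115, 132, 145, 167] → cuts [4, 12, 23, 42, 97, 118, 135, 148, 170]
  VbrII (CAGCGATG, off=3): starts [50, 63, 75, 86, 107] → cuts [53, 66, 78, 89, 110]

Pooled cuts: [4, 12, 23, 29, 42, 53, 59, 66, 78, 89, 97, 110, 118, 135, 142, 148, 154, 161, 170, 183, 200, 206]

Fragments:
  [0,4): 4 bp
  [4,12): 8 bp
  [12,23): 11 bp
  [23,29): 6 bp
  [29,42): 13 bp
  [42,53): 11 bp
  [53,59): 6 bp
  [59,66): 7 bp
  [66,78): 12 bp
  [78,89): 11 bp
  [89,97): 8 bp
  [97,110): 13 bp
  [110,118): 8 bp
  [118,135): 17 bp
  [135,142): 7 bp
  [142,148): 6 bp
  [148,154): 6 bp
  [154,161): 7 bp
  [161,170): 9 bp
  [170,183): 13 bp
  [183,200): 17 bp
  [200,206): 6 bp
  [206,222): 16 bp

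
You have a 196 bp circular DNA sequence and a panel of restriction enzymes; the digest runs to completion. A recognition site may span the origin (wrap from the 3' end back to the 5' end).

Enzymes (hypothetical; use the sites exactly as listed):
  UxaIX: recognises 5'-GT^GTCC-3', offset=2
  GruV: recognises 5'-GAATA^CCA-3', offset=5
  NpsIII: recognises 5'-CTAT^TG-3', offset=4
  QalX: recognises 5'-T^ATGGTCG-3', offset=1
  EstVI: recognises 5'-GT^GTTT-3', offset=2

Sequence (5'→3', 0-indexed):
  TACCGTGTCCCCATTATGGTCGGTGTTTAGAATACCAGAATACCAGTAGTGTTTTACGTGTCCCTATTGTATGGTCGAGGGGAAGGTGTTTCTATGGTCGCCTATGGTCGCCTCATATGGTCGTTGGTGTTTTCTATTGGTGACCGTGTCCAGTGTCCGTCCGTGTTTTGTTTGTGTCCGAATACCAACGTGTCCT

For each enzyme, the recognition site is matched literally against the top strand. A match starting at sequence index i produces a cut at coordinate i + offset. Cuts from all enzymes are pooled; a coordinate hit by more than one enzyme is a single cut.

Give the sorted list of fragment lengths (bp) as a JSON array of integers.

[3,6,7,7,8,8,8,9,9,9,9,9,10,10,10,10,11,11,12,13,17]

Site scan:
  UxaIX (GTGTCC, off=2): starts [4, 57, 145, 152, 173, 189] → cuts [6, 59, 147, 154, 175, 191]
  GruV (GAATACCA, off=5): starts [29, 37, 179] → cuts [34, 42, 184]
  NpsIII (CTATTG, off=4): starts [63, 133] → cuts [67, 137]
  QalX (TATGGTCG, off=1): starts [14, 69, 92, 102, 115] → cuts [15, 70, 93, 103, 116]
  EstVI (GTGTTT, off=2): starts [22, 48, 85, 126, 162] → cuts [24, 50, 87, 128, 164]

Pooled cuts: [6, 15, 24, 34, 42, 50, 59, 67, 70, 87, 93, 103, 116, 128, 137, 147, 154, 164, 175, 184, 191]

Fragments:
  6→15: 9 bp
  15→24: 9 bp
  24→34: 10 bp
  34→42: 8 bp
  42→50: 8 bp
  50→59: 9 bp
  59→67: 8 bp
  67→70: 3 bp
  70→87: 17 bp
  87→93: 6 bp
  93→103: 10 bp
  103→116: 13 bp
  116→128: 12 bp
  128→137: 9 bp
  137→147: 10 bp
  147→154: 7 bp
  154→164: 10 bp
  164→175: 11 bp
  175→184: 9 bp
  184→191: 7 bp
  191→6 (wrap): 196-191+6 = 11 bp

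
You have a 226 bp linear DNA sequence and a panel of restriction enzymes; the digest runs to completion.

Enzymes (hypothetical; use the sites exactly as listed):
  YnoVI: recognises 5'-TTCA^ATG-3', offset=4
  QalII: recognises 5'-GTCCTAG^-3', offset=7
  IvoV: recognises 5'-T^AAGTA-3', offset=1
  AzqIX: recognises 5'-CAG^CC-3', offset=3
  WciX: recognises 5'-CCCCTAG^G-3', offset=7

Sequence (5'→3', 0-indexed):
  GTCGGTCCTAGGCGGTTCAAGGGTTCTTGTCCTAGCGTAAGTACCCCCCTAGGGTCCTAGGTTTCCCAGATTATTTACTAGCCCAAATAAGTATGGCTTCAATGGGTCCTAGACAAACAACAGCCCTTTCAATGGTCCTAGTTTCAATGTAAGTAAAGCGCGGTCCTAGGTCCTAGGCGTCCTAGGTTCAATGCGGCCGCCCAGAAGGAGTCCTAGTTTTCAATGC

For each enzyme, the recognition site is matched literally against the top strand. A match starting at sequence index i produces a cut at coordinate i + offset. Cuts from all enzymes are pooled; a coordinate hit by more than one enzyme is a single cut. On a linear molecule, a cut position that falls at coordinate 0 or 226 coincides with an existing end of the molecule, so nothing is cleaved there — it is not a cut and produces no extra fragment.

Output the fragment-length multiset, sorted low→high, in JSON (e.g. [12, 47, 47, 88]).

Site scan:
  YnoVI TTCAATG/4: at [97, 127, 142, 186, 218] ⇒ [101, 131, 146, 190, 222]
  QalII GTCCTAG/7: at [4, 28, 53, 105, 134, 162, 169, 178, 209] ⇒ [11, 35, 60, 112, 141, 169, 176, 185, 216]
  IvoV TAAGTA/1: at [37, 87, 149] ⇒ [38, 88, 150]
  AzqIX CAGCC/3: at [120] ⇒ [123]
  WciX CCCCTAGG/7: at [45] ⇒ [52]

All cut coordinates (distinct, sorted): [11, 35, 38, 52, 60, 88, 101, 112, 123, 131, 141, 146, 150, 169, 176, 185, 190, 216, 222]

Fragment lengths:
  [0,11): 11 bp
  [11,35): 24 bp
  [35,38): 3 bp
  [38,52): 14 bp
  [52,60): 8 bp
  [60,88): 28 bp
  [88,101): 13 bp
  [101,112): 11 bp
  [112,123): 11 bp
  [123,131): 8 bp
  [131,141): 10 bp
  [141,146): 5 bp
  [146,150): 4 bp
  [150,169): 19 bp
  [169,176): 7 bp
  [176,185): 9 bp
  [185,190): 5 bp
  [190,216): 26 bp
  [216,222): 6 bp
  [222,226): 4 bp

[3,4,4,5,5,6,7,8,8,9,10,11,11,11,13,14,19,24,26,28]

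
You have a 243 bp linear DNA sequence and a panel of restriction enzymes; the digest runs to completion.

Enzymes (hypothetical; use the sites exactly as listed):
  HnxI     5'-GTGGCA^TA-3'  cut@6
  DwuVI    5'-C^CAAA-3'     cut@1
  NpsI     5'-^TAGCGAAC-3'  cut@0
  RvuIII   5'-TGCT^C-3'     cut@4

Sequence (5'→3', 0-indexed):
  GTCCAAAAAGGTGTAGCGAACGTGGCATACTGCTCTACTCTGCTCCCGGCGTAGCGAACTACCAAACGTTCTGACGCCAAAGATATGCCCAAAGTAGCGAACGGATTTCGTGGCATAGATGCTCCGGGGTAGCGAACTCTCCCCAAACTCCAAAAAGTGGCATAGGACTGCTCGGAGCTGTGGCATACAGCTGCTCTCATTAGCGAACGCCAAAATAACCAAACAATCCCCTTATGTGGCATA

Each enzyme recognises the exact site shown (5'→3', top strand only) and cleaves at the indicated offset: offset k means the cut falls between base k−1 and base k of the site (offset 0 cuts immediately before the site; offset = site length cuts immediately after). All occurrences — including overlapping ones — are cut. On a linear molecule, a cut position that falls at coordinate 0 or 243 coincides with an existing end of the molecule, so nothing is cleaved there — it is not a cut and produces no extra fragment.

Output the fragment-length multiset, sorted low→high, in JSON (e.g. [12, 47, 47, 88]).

[2,3,5,5,6,7,7,7,8,9,10,10,10,10,10,11,12,12,13,14,14,15,21,22]

Site scan:
  HnxI (GTGGCATA, off=6): starts [21, 109, 156, 179, 235] → cuts [27, 115, 162, 185, 241]
  DwuVI (CCAAA, off=1): starts [2, 61, 76, 88, 142, 149, 209, 218] → cuts [3, 62, 77, 89, 143, 150, 210, 219]
  NpsI (TAGCGAAC, off=0): starts [13, 51, 94, 129, 200] → cuts [13, 51, 94, 129, 200]
  RvuIII (TGCTC, off=4): starts [30, 40, 119, 168, 191] → cuts [34, 44, 123, 172, 195]

Pooled cuts: [3, 13, 27, 34, 44, 51, 62, 77, 89, 94, 115, 123, 129, 143, 150, 162, 172, 185, 195, 200, 210, 219, 241]

Fragments:
  [0,3): 3 bp
  [3,13): 10 bp
  [13,27): 14 bp
  [27,34): 7 bp
  [34,44): 10 bp
  [44,51): 7 bp
  [51,62): 11 bp
  [62,77): 15 bp
  [77,89): 12 bp
  [89,94): 5 bp
  [94,115): 21 bp
  [115,123): 8 bp
  [123,129): 6 bp
  [129,143): 14 bp
  [143,150): 7 bp
  [150,162): 12 bp
  [162,172): 10 bp
  [172,185): 13 bp
  [185,195): 10 bp
  [195,200): 5 bp
  [200,210): 10 bp
  [210,219): 9 bp
  [219,241): 22 bp
  [241,243): 2 bp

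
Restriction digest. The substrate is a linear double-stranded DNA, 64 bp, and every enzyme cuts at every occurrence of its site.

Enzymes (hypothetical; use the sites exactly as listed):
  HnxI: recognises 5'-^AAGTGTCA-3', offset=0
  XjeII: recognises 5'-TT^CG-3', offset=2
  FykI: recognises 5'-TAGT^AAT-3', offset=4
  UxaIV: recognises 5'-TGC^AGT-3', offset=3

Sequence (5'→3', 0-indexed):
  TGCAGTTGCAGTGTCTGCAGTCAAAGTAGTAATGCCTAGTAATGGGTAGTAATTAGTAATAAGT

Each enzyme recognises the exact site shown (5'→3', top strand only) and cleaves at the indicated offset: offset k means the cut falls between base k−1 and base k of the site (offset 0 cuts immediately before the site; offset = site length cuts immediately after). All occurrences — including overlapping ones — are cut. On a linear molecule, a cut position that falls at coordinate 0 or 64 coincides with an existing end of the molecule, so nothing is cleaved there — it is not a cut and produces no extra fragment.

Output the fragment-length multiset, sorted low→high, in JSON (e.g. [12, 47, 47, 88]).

[3,6,7,7,9,10,10,12]

Site scan:
  HnxI (AAGTGTCA, off=0): no sites
  XjeII (TTCG, off=2): no sites
  FykI TAGTAAT/4: at [26, 36, 46, 53] ⇒ [30, 40, 50, 57]
  UxaIV TGCAGT/3: at [0, 6, 15] ⇒ [3, 9, 18]

All cut coordinates (distinct, sorted): [3, 9, 18, 30, 40, 50, 57]

Fragments:
  [0,3): 3 bp
  [3,9): 6 bp
  [9,18): 9 bp
  [18,30): 12 bp
  [30,40): 10 bp
  [40,50): 10 bp
  [50,57): 7 bp
  [57,64): 7 bp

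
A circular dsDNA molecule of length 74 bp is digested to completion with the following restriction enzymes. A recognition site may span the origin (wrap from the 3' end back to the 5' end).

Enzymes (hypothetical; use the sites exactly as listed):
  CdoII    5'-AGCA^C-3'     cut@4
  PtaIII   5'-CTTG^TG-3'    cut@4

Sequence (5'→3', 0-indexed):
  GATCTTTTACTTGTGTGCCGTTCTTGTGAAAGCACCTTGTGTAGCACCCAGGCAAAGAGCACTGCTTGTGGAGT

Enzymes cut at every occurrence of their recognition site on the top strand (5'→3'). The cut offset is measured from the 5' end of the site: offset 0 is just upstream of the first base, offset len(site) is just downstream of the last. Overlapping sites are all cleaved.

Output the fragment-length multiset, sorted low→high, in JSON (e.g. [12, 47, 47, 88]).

[5,7,7,8,13,15,19]

Site scan:
  CdoII (AGCAC, off=4): starts [30, 42, 57] → cuts [34, 46, 61]
  PtaIII (CTTGTG, off=4): starts [9, 22, 35, 64] → cuts [13, 26, 39, 68]

Pooled cuts: [13, 26, 34, 39, 46, 61, 68]

Fragment lengths:
  13→26: 13 bp
  26→34: 8 bp
  34→39: 5 bp
  39→46: 7 bp
  46→61: 15 bp
  61→68: 7 bp
  68→13 (wrap): 74-68+13 = 19 bp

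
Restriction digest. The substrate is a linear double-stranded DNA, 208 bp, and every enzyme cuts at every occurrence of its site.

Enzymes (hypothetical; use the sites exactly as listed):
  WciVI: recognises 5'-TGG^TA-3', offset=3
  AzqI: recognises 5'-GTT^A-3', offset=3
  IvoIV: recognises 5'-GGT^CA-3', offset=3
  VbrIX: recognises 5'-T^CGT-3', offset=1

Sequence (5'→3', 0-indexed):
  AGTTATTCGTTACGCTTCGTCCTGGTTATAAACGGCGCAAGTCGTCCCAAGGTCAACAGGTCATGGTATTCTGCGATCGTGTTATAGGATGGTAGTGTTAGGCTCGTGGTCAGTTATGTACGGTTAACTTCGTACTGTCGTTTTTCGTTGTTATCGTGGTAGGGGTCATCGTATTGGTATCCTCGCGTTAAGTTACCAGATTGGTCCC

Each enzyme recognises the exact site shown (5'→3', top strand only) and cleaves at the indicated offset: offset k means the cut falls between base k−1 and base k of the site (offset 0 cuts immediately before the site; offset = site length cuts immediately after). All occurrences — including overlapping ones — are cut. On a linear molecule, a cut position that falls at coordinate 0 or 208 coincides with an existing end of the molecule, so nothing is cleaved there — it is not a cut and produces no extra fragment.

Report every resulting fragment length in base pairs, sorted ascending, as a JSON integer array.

[2,3,3,4,4,5,5,5,5,5,5,6,6,6,7,7,7,7,8,8,8,9,10,10,11,11,12,14,15]

Per-enzyme occurrences:
  WciVI (TGGTA, off=3): starts [63, 89, 156, 174] → cuts [66, 92, 159, 177]
  AzqI (GTTA, off=3): starts [1, 8, 24, 80, 96, 112, 122, 149, 186, 191] → cuts [4, 11, 27, 83, 99, 115, 125, 152, 189, 194]
  IvoIV (GGTCA, off=3): starts [50, 58, 107, 163] → cuts [53, 61, 110, 166]
  VbrIX (TCGT, off=1): starts [6, 16, 41, 76, 103, 129, 137, 144, 153, 168] → cuts [7, 17, 42, 77, 104, 130, 138, 145, 154, 169]

All cut coordinates (distinct, sorted): [4, 7, 11, 17, 27, 42, 53, 61, 66, 77, 83, 92, 99, 104, 110, 115, 125, 130, 138, 145, 152, 154, 159, 166, 169, 177, 189, 194]

Fragments:
  [0,4): 4 bp
  [4,7): 3 bp
  [7,11): 4 bp
  [11,17): 6 bp
  [17,27): 10 bp
  [27,42): 15 bp
  [42,53): 11 bp
  [53,61): 8 bp
  [61,66): 5 bp
  [66,77): 11 bp
  [77,83): 6 bp
  [83,92): 9 bp
  [92,99): 7 bp
  [99,104): 5 bp
  [104,110): 6 bp
  [110,115): 5 bp
  [115,125): 10 bp
  [125,130): 5 bp
  [130,138): 8 bp
  [138,145): 7 bp
  [145,152): 7 bp
  [152,154): 2 bp
  [154,159): 5 bp
  [159,166): 7 bp
  [166,169): 3 bp
  [169,177): 8 bp
  [177,189): 12 bp
  [189,194): 5 bp
  [194,208): 14 bp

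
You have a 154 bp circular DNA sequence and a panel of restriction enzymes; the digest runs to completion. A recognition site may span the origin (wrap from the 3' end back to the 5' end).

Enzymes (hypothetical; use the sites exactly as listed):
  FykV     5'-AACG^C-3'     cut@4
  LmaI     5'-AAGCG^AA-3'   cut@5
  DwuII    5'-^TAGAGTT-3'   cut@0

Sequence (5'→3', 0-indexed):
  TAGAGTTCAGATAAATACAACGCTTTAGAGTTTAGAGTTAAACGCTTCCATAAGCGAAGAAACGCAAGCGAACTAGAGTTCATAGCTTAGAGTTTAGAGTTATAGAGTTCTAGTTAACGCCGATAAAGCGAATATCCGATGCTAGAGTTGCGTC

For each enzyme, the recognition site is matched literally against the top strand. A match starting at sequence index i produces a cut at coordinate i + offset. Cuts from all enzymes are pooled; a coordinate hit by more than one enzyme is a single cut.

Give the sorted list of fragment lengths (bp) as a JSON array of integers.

[3,3,6,7,7,8,8,11,12,12,12,12,14,17,22]

Site scan:
  FykV (AACGC, off=4): starts [18, 40, 60, 115] → cuts [22, 44, 64, 119]
  LmaI (AAGCGAA, off=5): starts [51, 65, 125] → cuts [56, 70, 130]
  DwuII (TAGAGTT, off=0): starts [0, 25, 32, 73, 87, 94, 102, 142] → cuts [0, 25, 32, 73, 87, 94, 102, 142]

Pooled cuts: [0, 22, 25, 32, 44, 56, 64, 70, 73, 87, 94, 102, 119, 130, 142]

Fragment lengths:
  0→22: 22 bp
  22→25: 3 bp
  25→32: 7 bp
  32→44: 12 bp
  44→56: 12 bp
  56→64: 8 bp
  64→70: 6 bp
  70→73: 3 bp
  73→87: 14 bp
  87→94: 7 bp
  94→102: 8 bp
  102→119: 17 bp
  119→130: 11 bp
  130→142: 12 bp
  142→0 (wrap): 154-142+0 = 12 bp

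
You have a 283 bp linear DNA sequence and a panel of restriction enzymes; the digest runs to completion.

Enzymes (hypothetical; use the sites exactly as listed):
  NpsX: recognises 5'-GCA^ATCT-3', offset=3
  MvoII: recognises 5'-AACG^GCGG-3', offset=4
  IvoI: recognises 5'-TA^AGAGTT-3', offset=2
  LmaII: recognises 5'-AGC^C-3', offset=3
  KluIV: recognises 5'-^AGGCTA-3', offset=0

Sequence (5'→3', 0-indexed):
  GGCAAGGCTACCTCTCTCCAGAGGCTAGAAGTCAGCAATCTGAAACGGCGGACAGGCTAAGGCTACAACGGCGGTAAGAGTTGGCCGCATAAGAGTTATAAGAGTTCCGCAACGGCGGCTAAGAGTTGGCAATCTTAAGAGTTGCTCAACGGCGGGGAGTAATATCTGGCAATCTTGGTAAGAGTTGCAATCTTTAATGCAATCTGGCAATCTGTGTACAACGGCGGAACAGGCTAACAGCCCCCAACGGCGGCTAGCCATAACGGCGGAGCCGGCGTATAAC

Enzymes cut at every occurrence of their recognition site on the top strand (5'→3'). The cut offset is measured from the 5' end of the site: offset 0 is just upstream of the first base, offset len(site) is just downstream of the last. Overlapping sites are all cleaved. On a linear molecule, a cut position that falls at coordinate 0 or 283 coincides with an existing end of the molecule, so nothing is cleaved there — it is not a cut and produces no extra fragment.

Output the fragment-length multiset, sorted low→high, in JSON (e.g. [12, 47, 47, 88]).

[4,6,6,6,6,7,7,7,7,8,8,9,9,9,9,10,10,11,11,11,12,14,14,14,15,16,17,20]

Site scan:
  NpsX GCAATCT/3: at [34, 128, 168, 186, 198, 206] ⇒ [37, 131, 171, 189, 201, 209]
  MvoII AACGGCGG/4: at [43, 66, 110, 147, 219, 245, 261] ⇒ [47, 70, 114, 151, 223, 249, 265]
  IvoI TAAGAGTT/2: at [74, 89, 98, 119, 135, 178] ⇒ [76, 91, 100, 121, 137, 180]
  LmaII AGCC/3: at [238, 255, 269] ⇒ [241, 258, 272]
  KluIV AGGCTA/0: at [4, 21, 53, 59, 230] ⇒ [4, 21, 53, 59, 230]

Pooled cuts: [4, 21, 37, 47, 53, 59, 70, 76, 91, 100, 114, 121, 131, 137, 151, 171, 180, 189, 201, 209, 223, 230, 241, 249, 258, 265, 272]

Fragment lengths:
  [0,4): 4 bp
  [4,21): 17 bp
  [21,37): 16 bp
  [37,47): 10 bp
  [47,53): 6 bp
  [53,59): 6 bp
  [59,70): 11 bp
  [70,76): 6 bp
  [76,91): 15 bp
  [91,100): 9 bp
  [100,114): 14 bp
  [114,121): 7 bp
  [121,131): 10 bp
  [131,137): 6 bp
  [137,151): 14 bp
  [151,171): 20 bp
  [171,180): 9 bp
  [180,189): 9 bp
  [189,201): 12 bp
  [201,209): 8 bp
  [209,223): 14 bp
  [223,230): 7 bp
  [230,241): 11 bp
  [241,249): 8 bp
  [249,258): 9 bp
  [258,265): 7 bp
  [265,272): 7 bp
  [272,283): 11 bp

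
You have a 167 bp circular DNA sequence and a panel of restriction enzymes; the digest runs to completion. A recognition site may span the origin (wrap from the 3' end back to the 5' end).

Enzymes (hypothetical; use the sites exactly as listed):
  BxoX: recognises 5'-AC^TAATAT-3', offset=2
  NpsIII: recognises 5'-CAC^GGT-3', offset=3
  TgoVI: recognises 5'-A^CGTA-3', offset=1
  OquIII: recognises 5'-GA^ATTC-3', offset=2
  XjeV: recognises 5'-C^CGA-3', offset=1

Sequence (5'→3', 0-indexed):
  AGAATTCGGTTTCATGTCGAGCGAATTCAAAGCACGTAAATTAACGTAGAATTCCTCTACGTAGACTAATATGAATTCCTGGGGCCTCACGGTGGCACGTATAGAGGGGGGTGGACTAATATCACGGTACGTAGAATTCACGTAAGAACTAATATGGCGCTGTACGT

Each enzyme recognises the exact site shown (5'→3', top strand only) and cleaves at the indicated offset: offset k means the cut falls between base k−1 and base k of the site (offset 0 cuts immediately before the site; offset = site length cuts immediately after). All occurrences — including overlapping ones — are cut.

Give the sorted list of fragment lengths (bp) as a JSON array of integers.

[4,5,6,6,6,7,7,8,9,9,9,10,10,15,16,19,21]

Scan for sites:
  BxoX (ACTAATAT, off=2): starts [64, 114, 147] → cuts [66, 116, 149]
  NpsIII (CACGGT, off=3): starts [87, 122] → cuts [90, 125]
  TgoVI (ACGTA, off=1): starts [33, 43, 58, 96, 128, 139, 163] → cuts [34, 44, 59, 97, 129, 140, 164]
  OquIII (GAATTC, off=2): starts [1, 22, 48, 72, 133] → cuts [3, 24, 50, 74, 135]
  XjeV (CCGA, off=1): no sites

Pooled cuts: [3, 24, 34, 44, 50, 59, 66, 74, 90, 97, 116, 125, 129, 135, 140, 149, 164]

Fragment lengths:
  3→24: 21 bp
  24→34: 10 bp
  34→44: 10 bp
  44→50: 6 bp
  50→59: 9 bp
  59→66: 7 bp
  66→74: 8 bp
  74→90: 16 bp
  90→97: 7 bp
  97→116: 19 bp
  116→125: 9 bp
  125→129: 4 bp
  129→135: 6 bp
  135→140: 5 bp
  140→149: 9 bp
  149→164: 15 bp
  164→3 (wrap): 167-164+3 = 6 bp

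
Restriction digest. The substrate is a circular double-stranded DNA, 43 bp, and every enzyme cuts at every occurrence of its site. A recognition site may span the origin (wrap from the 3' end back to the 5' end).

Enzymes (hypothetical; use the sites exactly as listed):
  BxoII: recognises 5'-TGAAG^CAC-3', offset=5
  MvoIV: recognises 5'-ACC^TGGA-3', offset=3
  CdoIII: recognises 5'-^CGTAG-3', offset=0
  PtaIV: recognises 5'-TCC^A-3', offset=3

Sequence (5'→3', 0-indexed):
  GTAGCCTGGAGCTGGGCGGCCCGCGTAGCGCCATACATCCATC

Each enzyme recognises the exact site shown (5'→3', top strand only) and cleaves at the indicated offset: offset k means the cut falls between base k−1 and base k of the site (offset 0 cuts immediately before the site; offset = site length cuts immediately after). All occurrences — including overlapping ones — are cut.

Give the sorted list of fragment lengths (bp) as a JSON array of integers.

Scan for sites:
  BxoII (TGAAGCAC, off=5): no sites
  MvoIV (ACCTGGA, off=3): no sites
  CdoIII (CGTAG, off=0): starts [23, 42] → cuts [23, 42]
  PtaIV (TCCA, off=3): starts [37] → cuts [40]

Pooled cuts: [23, 40, 42]

Fragment lengths:
  23→40: 17 bp
  40→42: 2 bp
  42→23 (wrap): 43-42+23 = 24 bp

[2,17,24]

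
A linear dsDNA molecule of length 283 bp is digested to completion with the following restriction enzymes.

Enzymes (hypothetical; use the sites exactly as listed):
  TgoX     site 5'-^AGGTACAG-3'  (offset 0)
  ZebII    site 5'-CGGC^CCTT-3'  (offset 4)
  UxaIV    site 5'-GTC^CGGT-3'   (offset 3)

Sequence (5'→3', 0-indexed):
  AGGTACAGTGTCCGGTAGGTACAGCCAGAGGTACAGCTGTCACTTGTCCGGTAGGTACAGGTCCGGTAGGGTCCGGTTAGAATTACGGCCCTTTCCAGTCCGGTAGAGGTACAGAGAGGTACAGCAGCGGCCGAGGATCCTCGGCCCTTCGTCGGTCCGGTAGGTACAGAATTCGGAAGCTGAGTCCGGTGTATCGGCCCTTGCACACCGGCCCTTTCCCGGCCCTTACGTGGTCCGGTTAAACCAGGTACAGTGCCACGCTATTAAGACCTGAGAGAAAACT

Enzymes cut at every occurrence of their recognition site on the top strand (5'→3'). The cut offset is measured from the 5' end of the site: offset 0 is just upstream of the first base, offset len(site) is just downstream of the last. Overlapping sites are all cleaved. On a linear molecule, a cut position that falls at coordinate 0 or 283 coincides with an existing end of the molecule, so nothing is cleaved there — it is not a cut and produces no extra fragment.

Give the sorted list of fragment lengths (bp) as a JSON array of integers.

Scan for sites:
  TgoX (AGGTACAG, off=0): starts [0, 16, 28, 52, 106, 116, 161, 245] → cuts [16, 28, 52, 106, 116, 161, 245] (position 0 is a terminus of the linear molecule — no cut)
  ZebII (CGGCCCTT, off=4): starts [85, 141, 194, 208, 219] → cuts [89, 145, 198, 212, 223]
  UxaIV (GTCCGGT, off=3): starts [9, 45, 60, 70, 97, 154, 183, 232] → cuts [12, 48, 63, 73, 100, 157, 186, 235]

Pooled cuts: [12, 16, 28, 48, 52, 63, 73, 89, 100, 106, 116, 145, 157, 161, 186, 198, 212, 223, 235, 245]

Fragment lengths:
  [0,12): 12 bp
  [12,16): 4 bp
  [16,28): 12 bp
  [28,48): 20 bp
  [48,52): 4 bp
  [52,63): 11 bp
  [63,73): 10 bp
  [73,89): 16 bp
  [89,100): 11 bp
  [100,106): 6 bp
  [106,116): 10 bp
  [116,145): 29 bp
  [145,157): 12 bp
  [157,161): 4 bp
  [161,186): 25 bp
  [186,198): 12 bp
  [198,212): 14 bp
  [212,223): 11 bp
  [223,235): 12 bp
  [235,245): 10 bp
  [245,283): 38 bp

[4,4,4,6,10,10,10,11,11,11,12,12,12,12,12,14,16,20,25,29,38]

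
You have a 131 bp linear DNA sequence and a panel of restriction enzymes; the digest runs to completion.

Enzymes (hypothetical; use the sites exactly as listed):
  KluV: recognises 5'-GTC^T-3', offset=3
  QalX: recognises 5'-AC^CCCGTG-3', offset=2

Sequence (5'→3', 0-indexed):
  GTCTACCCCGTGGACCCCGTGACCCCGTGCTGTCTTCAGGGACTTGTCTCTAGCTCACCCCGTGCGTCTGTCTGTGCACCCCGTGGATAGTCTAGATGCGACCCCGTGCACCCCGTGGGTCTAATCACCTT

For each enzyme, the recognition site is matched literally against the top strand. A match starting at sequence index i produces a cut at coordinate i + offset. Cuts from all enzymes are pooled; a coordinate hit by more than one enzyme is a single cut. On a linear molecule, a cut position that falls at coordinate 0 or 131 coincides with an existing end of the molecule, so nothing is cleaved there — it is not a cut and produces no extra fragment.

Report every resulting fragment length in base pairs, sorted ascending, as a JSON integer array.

Scan for sites:
  KluV (GTCT, off=3): starts [0, 31, 45, 65, 69, 89, 118] → cuts [3, 34, 48, 68, 72, 92, 121]
  QalX (ACCCCGTG, off=2): starts [4, 13, 21, 56, 77, 100, 109] → cuts [6, 15, 23, 58, 79, 102, 111]

All cut coordinates (distinct, sorted): [3, 6, 15, 23, 34, 48, 58, 68, 72, 79, 92, 102, 111, 121]

Fragments:
  [0,3): 3 bp
  [3,6): 3 bp
  [6,15): 9 bp
  [15,23): 8 bp
  [23,34): 11 bp
  [34,48): 14 bp
  [48,58): 10 bp
  [58,68): 10 bp
  [68,72): 4 bp
  [72,79): 7 bp
  [79,92): 13 bp
  [92,102): 10 bp
  [102,111): 9 bp
  [111,121): 10 bp
  [121,131): 10 bp

[3,3,4,7,8,9,9,10,10,10,10,10,11,13,14]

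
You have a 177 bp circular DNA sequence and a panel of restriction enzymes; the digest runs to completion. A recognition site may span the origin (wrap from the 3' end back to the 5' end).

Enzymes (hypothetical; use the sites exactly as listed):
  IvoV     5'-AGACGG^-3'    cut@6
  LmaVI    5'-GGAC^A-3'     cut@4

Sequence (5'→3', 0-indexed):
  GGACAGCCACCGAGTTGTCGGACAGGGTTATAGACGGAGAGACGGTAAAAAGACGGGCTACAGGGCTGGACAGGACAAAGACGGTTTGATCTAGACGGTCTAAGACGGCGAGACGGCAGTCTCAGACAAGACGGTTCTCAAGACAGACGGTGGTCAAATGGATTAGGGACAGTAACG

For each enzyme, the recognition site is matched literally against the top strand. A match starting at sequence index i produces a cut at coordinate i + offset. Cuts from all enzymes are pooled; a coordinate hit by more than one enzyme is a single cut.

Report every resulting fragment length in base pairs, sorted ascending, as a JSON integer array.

[5,8,8,8,10,11,11,14,14,15,16,18,19,20]

Site scan:
  IvoV AGACGG/6: at [31, 39, 50, 78, 92, 102, 110, 128, 144] ⇒ [37, 45, 56, 84, 98, 108, 116, 134, 150]
  LmaVI GGACA/4: at [0, 19, 67, 72, 166] ⇒ [4, 23, 71, 76, 170]

All cut coordinates (distinct, sorted): [4, 23, 37, 45, 56, 71, 76, 84, 98, 108, 116, 134, 150, 170]

Fragment lengths:
  4→23: 19 bp
  23→37: 14 bp
  37→45: 8 bp
  45→56: 11 bp
  56→71: 15 bp
  71→76: 5 bp
  76→84: 8 bp
  84→98: 14 bp
  98→108: 10 bp
  108→116: 8 bp
  116→134: 18 bp
  134→150: 16 bp
  150→170: 20 bp
  170→4 (wrap): 177-170+4 = 11 bp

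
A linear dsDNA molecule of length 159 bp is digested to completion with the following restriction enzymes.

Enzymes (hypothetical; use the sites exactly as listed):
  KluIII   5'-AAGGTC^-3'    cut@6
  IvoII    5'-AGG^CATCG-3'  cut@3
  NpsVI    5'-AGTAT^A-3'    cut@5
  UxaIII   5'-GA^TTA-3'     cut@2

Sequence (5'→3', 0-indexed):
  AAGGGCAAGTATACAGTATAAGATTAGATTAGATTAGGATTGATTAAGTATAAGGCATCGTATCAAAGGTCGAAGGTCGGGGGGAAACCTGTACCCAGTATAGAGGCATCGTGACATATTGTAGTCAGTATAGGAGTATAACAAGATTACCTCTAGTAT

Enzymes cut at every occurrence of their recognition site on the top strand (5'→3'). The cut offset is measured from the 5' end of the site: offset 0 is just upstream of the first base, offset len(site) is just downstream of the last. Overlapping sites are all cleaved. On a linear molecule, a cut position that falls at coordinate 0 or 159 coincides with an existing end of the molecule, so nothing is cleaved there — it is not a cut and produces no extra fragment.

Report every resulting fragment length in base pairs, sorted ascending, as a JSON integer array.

[4,4,5,5,5,7,7,7,8,8,10,12,13,16,23,25]

Scan for sites:
  KluIII AAGGTC/6: at [65, 72] ⇒ [71, 78]
  IvoII AGGCATCG/3: at [52, 103] ⇒ [55, 106]
  NpsVI AGTATA/5: at [7, 14, 46, 96, 126, 134] ⇒ [12, 19, 51, 101, 131, 139]
  UxaIII GATTA/2: at [21, 26, 31, 41, 144] ⇒ [23, 28, 33, 43, 146]

Pooled cuts: [12, 19, 23, 28, 33, 43, 51, 55, 71, 78, 101, 106, 131, 139, 146]

Fragments:
  [0,12): 12 bp
  [12,19): 7 bp
  [19,23): 4 bp
  [23,28): 5 bp
  [28,33): 5 bp
  [33,43): 10 bp
  [43,51): 8 bp
  [51,55): 4 bp
  [55,71): 16 bp
  [71,78): 7 bp
  [78,101): 23 bp
  [101,106): 5 bp
  [106,131): 25 bp
  [131,139): 8 bp
  [139,146): 7 bp
  [146,159): 13 bp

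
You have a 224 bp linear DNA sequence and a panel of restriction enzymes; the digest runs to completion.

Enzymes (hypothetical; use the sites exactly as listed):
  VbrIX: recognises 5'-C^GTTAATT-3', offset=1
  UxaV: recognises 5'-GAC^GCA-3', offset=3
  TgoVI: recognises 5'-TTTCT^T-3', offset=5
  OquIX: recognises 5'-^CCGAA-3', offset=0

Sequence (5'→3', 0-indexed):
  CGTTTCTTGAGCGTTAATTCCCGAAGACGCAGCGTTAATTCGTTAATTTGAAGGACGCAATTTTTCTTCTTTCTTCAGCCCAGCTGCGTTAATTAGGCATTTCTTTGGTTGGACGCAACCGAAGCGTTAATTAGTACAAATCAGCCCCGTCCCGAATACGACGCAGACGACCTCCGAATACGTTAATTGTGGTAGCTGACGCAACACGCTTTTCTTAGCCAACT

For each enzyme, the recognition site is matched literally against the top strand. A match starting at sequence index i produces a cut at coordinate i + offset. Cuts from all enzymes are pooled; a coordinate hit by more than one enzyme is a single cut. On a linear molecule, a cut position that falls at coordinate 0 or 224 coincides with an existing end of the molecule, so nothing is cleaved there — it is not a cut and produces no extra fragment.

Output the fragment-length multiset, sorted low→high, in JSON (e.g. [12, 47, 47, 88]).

Per-enzyme occurrences:
  VbrIX CGTTAATT/1: at [11, 32, 40, 86, 124, 180] ⇒ [12, 33, 41, 87, 125, 181]
  UxaV GACGCA/3: at [25, 53, 111, 159, 197] ⇒ [28, 56, 114, 162, 200]
  TgoVI TTTCTT/5: at [2, 62, 69, 99, 210] ⇒ [7, 67, 74, 104, 215]
  OquIX CCGAA/0: at [20, 118, 151, 173] ⇒ [20, 118, 151, 173]

Pooled cuts: [7, 12, 20, 28, 33, 41, 56, 67, 74, 87, 104, 114, 118, 125, 151, 162, 173, 181, 200, 215]

Fragments:
  [0,7): 7 bp
  [7,12): 5 bp
  [12,20): 8 bp
  [20,28): 8 bp
  [28,33): 5 bp
  [33,41): 8 bp
  [41,56): 15 bp
  [56,67): 11 bp
  [67,74): 7 bp
  [74,87): 13 bp
  [87,104): 17 bp
  [104,114): 10 bp
  [114,118): 4 bp
  [118,125): 7 bp
  [125,151): 26 bp
  [151,162): 11 bp
  [162,173): 11 bp
  [173,181): 8 bp
  [181,200): 19 bp
  [200,215): 15 bp
  [215,224): 9 bp

[4,5,5,7,7,7,8,8,8,8,9,10,11,11,11,13,15,15,17,19,26]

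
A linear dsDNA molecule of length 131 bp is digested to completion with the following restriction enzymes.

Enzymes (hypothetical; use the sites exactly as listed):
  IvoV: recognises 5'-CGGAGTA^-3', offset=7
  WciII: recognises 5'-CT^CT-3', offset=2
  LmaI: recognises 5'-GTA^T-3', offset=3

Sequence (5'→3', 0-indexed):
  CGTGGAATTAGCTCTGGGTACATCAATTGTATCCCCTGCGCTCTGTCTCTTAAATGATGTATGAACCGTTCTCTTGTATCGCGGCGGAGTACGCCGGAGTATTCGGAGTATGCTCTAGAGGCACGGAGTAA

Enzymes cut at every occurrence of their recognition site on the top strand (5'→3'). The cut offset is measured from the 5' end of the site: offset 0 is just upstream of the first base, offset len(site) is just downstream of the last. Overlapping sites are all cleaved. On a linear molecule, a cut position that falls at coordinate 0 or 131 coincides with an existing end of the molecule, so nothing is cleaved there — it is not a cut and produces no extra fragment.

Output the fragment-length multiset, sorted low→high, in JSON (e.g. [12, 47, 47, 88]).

[1,4,6,6,9,10,11,11,13,13,13,16,18]

Per-enzyme occurrences:
  IvoV (CGGAGTA, off=7): starts [84, 94, 103, 123] → cuts [91, 101, 110, 130]
  WciII (CTCT, off=2): starts [11, 40, 46, 70, 112] → cuts [13, 42, 48, 72, 114]
  LmaI (GTAT, off=3): starts [28, 58, 75, 98, 107] → cuts [31, 61, 78, 101, 110]

All cut coordinates (distinct, sorted): [13, 31, 42, 48, 61, 72, 78, 91, 101, 110, 114, 130]

Fragments:
  [0,13): 13 bp
  [13,31): 18 bp
  [31,42): 11 bp
  [42,48): 6 bp
  [48,61): 13 bp
  [61,72): 11 bp
  [72,78): 6 bp
  [78,91): 13 bp
  [91,101): 10 bp
  [101,110): 9 bp
  [110,114): 4 bp
  [114,130): 16 bp
  [130,131): 1 bp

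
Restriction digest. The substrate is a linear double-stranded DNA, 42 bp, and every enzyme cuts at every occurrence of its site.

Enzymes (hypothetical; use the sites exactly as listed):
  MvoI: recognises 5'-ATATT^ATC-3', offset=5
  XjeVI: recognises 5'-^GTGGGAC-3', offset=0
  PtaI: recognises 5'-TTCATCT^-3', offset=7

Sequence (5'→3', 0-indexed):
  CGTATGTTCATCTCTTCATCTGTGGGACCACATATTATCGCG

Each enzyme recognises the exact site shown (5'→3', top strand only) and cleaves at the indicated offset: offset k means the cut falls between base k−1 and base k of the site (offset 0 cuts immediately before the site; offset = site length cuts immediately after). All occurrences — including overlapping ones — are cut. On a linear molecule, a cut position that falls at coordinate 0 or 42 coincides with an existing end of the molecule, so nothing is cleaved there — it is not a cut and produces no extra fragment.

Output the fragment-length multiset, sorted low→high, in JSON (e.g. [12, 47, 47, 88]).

[6,8,13,15]

Scan for sites:
  MvoI (ATATTATC, off=5): starts [31] → cuts [36]
  XjeVI (GTGGGAC, off=0): starts [21] → cuts [21]
  PtaI (TTCATCT, off=7): starts [6, 14] → cuts [13, 21]

All cut coordinates (distinct, sorted): [13, 21, 36]

Fragment lengths:
  [0,13): 13 bp
  [13,21): 8 bp
  [21,36): 15 bp
  [36,42): 6 bp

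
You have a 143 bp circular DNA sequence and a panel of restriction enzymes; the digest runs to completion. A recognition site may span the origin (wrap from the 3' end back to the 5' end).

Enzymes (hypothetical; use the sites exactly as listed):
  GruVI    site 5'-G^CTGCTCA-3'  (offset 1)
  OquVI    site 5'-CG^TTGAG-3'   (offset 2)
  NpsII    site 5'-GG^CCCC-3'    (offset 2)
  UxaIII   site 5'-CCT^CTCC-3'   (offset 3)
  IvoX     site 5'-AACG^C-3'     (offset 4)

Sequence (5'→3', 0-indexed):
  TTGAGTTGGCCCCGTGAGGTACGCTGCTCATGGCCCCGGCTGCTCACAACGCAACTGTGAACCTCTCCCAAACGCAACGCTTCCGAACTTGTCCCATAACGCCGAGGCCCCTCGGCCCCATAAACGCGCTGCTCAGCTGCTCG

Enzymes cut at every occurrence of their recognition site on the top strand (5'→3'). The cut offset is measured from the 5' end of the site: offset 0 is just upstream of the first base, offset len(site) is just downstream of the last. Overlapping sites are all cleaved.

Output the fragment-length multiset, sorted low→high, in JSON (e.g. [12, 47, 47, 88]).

[2,5,6,6,8,9,10,10,11,12,13,14,15,22]

Scan for sites:
  GruVI GCTGCTCA/1: at [22, 38, 127] ⇒ [23, 39, 128]
  OquVI CGTTGAG/2: at [141] ⇒ [0]
  NpsII GGCCCC/2: at [7, 31, 105, 113] ⇒ [9, 33, 107, 115]
  UxaIII CCTCTCC/3: at [61] ⇒ [64]
  IvoX AACGC/4: at [47, 70, 75, 97, 122] ⇒ [51, 74, 79, 101, 126]

All cut coordinates (distinct, sorted): [0, 9, 23, 33, 39, 51, 64, 74, 79, 101, 107, 115, 126, 128]

Fragments:
  0→9: 9 bp
  9→23: 14 bp
  23→33: 10 bp
  33→39: 6 bp
  39→51: 12 bp
  51→64: 13 bp
  64→74: 10 bp
  74→79: 5 bp
  79→101: 22 bp
  101→107: 6 bp
  107→115: 8 bp
  115→126: 11 bp
  126→128: 2 bp
  128→0 (wrap): 143-128+0 = 15 bp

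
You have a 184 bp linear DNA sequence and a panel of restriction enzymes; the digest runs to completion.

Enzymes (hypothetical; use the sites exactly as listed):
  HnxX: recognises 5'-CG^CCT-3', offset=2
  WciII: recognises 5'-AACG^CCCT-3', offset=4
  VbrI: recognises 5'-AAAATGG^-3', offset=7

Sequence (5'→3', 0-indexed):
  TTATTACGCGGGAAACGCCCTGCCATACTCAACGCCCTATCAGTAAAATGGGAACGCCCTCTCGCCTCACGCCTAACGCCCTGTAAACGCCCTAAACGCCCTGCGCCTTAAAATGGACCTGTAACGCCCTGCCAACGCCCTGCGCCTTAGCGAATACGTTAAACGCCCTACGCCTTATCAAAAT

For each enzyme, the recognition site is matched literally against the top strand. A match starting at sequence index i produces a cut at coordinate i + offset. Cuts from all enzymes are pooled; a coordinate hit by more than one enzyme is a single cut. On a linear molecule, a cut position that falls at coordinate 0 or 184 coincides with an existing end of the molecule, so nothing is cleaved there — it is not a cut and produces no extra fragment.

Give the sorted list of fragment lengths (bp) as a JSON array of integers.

Site scan:
  HnxX CGCCT/2: at [62, 69, 103, 142, 170] ⇒ [64, 71, 105, 144, 172]
  WciII AACGCCCT/4: at [13, 30, 52, 74, 85, 94, 122, 133, 161] ⇒ [17, 34, 56, 78, 89, 98, 126, 137, 165]
  VbrI AAAATGG/7: at [44, 109] ⇒ [51, 116]

Pooled cuts: [17, 34, 51, 56, 64, 71, 78, 89, 98, 105, 116, 126, 137, 144, 165, 172]

Fragments:
  [0,17): 17 bp
  [17,34): 17 bp
  [34,51): 17 bp
  [51,56): 5 bp
  [56,64): 8 bp
  [64,71): 7 bp
  [71,78): 7 bp
  [78,89): 11 bp
  [89,98): 9 bp
  [98,105): 7 bp
  [105,116): 11 bp
  [116,126): 10 bp
  [126,137): 11 bp
  [137,144): 7 bp
  [144,165): 21 bp
  [165,172): 7 bp
  [172,184): 12 bp

[5,7,7,7,7,7,8,9,10,11,11,11,12,17,17,17,21]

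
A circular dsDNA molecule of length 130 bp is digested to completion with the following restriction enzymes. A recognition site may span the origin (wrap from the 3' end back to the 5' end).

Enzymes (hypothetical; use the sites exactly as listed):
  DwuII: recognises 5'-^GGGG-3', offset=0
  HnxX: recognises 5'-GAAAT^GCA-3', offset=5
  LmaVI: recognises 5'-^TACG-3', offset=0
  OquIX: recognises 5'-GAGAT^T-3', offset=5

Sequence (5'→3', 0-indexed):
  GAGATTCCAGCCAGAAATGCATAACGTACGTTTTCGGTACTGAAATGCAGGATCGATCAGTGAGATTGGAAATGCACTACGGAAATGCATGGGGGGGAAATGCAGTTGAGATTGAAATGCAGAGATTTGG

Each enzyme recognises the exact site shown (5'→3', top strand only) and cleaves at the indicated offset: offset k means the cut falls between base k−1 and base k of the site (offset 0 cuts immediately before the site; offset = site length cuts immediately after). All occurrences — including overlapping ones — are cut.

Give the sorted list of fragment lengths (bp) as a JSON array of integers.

[1,1,1,4,4,6,7,8,8,8,9,9,11,13,20,20]

Scan for sites:
  DwuII GGGG/0: at [90, 91, 92, 93] ⇒ [90, 91, 92, 93]
  HnxX GAAATGCA/5: at [13, 41, 68, 81, 96, 113] ⇒ [18, 46, 73, 86, 101, 118]
  LmaVI TACG/0: at [26, 77] ⇒ [26, 77]
  OquIX GAGATT/5: at [0, 61, 107, 121] ⇒ [5, 66, 112, 126]

Pooled cuts: [5, 18, 26, 46, 66, 73, 77, 86, 90, 91, 92, 93, 101, 112, 118, 126]

Fragment lengths:
  5→18: 13 bp
  18→26: 8 bp
  26→46: 20 bp
  46→66: 20 bp
  66→73: 7 bp
  73→77: 4 bp
  77→86: 9 bp
  86→90: 4 bp
  90→91: 1 bp
  91→92: 1 bp
  92→93: 1 bp
  93→101: 8 bp
  101→112: 11 bp
  112→118: 6 bp
  118→126: 8 bp
  126→5 (wrap): 130-126+5 = 9 bp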